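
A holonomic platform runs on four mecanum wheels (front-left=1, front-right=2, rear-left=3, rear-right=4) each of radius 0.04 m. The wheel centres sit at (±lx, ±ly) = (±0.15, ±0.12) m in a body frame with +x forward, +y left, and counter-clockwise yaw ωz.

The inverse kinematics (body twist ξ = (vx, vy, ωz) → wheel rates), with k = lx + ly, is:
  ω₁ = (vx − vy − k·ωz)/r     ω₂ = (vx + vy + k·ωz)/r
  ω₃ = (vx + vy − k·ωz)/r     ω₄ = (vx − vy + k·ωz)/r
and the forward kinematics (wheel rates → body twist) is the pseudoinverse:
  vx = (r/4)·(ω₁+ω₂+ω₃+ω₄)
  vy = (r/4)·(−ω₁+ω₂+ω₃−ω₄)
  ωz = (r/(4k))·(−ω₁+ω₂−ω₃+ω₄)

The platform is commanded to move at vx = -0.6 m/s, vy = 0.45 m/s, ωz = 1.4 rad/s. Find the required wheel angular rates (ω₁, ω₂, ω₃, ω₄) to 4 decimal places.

(-35.7000, 5.7000, -13.2000, -16.8000)

k = lx + ly = 0.15 + 0.12 = 0.2700;  k·ωz = 0.2700·1.4 = 0.3780
ω₁ (FL) = (vx − vy − k·ωz)/r = -1.4280/0.04 = -35.7000
ω₂ (FR) = (vx + vy + k·ωz)/r = 0.2280/0.04 = 5.7000
ω₃ (RL) = (vx + vy − k·ωz)/r = -0.5280/0.04 = -13.2000
ω₄ (RR) = (vx − vy + k·ωz)/r = -0.6720/0.04 = -16.8000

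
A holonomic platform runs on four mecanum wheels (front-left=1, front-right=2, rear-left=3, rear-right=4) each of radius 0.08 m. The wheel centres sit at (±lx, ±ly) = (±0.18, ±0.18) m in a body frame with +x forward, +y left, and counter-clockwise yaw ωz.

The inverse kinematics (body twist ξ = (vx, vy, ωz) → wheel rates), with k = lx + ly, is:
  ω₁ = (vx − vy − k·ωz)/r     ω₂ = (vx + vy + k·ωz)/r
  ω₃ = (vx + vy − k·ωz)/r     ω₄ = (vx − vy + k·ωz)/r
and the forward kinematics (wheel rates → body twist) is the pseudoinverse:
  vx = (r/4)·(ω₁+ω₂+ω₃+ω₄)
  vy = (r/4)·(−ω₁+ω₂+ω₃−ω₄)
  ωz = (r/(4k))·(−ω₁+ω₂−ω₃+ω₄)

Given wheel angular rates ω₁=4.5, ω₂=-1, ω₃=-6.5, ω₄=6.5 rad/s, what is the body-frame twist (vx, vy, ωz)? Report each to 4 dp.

k = lx + ly = 0.18 + 0.18 = 0.3600
ω₁+ω₂+ω₃+ω₄ = 3.5000  →  vx = (0.08/4)·3.5000 = 0.0700
−ω₁+ω₂+ω₃−ω₄ = -18.5000  →  vy = (0.08/4)·-18.5000 = -0.3700
−ω₁+ω₂−ω₃+ω₄ = 7.5000  →  ωz = (0.08/1.4400)·7.5000 = 0.4167

(0.0700, -0.3700, 0.4167)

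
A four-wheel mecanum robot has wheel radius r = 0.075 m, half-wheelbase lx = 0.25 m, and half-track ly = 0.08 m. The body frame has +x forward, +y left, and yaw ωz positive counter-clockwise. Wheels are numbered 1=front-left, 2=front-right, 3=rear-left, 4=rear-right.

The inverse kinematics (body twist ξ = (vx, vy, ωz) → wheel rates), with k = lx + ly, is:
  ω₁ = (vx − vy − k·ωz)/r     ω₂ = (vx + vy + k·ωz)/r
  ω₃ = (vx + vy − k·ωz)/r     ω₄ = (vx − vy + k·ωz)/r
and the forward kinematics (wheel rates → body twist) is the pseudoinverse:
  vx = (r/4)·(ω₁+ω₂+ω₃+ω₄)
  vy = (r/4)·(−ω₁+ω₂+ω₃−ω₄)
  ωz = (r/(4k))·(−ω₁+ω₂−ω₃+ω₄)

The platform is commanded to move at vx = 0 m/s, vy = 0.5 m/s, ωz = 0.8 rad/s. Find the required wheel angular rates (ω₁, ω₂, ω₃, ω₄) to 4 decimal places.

k = lx + ly = 0.25 + 0.08 = 0.3300;  k·ωz = 0.3300·0.8 = 0.2640
ω₁ (FL) = (vx − vy − k·ωz)/r = -0.7640/0.075 = -10.1867
ω₂ (FR) = (vx + vy + k·ωz)/r = 0.7640/0.075 = 10.1867
ω₃ (RL) = (vx + vy − k·ωz)/r = 0.2360/0.075 = 3.1467
ω₄ (RR) = (vx − vy + k·ωz)/r = -0.2360/0.075 = -3.1467

(-10.1867, 10.1867, 3.1467, -3.1467)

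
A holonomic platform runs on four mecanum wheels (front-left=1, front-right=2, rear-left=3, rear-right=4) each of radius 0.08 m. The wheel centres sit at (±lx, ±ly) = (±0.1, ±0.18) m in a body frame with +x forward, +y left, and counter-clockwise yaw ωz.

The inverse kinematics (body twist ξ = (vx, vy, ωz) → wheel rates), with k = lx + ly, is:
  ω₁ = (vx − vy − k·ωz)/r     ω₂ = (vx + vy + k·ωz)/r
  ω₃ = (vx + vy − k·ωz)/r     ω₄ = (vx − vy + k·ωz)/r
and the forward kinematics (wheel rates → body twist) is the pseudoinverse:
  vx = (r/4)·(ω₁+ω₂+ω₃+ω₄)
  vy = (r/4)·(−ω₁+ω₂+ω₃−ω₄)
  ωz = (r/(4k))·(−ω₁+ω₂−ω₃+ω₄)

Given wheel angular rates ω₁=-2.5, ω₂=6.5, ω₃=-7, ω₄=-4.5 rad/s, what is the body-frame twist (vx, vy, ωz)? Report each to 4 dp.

(-0.1500, 0.1300, 0.8214)

k = lx + ly = 0.1 + 0.18 = 0.2800
ω₁+ω₂+ω₃+ω₄ = -7.5000  →  vx = (0.08/4)·-7.5000 = -0.1500
−ω₁+ω₂+ω₃−ω₄ = 6.5000  →  vy = (0.08/4)·6.5000 = 0.1300
−ω₁+ω₂−ω₃+ω₄ = 11.5000  →  ωz = (0.08/1.1200)·11.5000 = 0.8214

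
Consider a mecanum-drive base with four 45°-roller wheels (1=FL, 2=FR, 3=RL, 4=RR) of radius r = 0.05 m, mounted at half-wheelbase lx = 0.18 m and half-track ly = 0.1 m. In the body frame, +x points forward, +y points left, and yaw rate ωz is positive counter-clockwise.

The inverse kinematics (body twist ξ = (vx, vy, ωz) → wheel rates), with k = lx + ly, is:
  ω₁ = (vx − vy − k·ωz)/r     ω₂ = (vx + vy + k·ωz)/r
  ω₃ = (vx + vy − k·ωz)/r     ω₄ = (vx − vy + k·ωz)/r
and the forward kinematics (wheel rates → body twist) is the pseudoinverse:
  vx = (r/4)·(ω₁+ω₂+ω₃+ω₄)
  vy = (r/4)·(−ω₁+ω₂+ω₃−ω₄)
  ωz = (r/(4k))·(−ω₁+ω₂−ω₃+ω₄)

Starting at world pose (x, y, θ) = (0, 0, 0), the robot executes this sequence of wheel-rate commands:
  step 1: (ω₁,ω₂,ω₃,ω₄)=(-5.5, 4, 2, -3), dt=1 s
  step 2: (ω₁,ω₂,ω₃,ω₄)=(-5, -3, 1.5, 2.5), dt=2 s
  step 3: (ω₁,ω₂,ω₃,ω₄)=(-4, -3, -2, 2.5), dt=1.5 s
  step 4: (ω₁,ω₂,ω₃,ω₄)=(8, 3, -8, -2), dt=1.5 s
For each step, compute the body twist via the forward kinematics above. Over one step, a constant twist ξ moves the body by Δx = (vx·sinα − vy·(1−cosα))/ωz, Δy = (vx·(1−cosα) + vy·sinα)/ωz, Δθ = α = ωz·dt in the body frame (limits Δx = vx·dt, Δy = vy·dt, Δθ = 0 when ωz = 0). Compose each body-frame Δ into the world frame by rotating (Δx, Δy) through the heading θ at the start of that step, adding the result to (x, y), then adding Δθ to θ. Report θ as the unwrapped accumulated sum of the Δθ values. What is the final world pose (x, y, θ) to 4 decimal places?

(-0.0384, -0.0763, 0.9040)

step 1: ξ=(vx,vy,ωz)=(-0.0313, 0.1813, 0.2009), dt=1.0 → body Δ=(-0.0492, 0.1769, 0.2009) → world pose (-0.0492, 0.1769, 0.2009)
step 2: ξ=(vx,vy,ωz)=(-0.0500, 0.0125, 0.1339), dt=2.0 → body Δ=(-0.1021, 0.0114, 0.2679) → world pose (-0.1515, 0.1677, 0.4688)
step 3: ξ=(vx,vy,ωz)=(-0.0813, -0.0438, 0.2455), dt=1.5 → body Δ=(-0.1072, -0.0863, 0.3683) → world pose (-0.2082, 0.0422, 0.8371)
step 4: ξ=(vx,vy,ωz)=(0.0125, -0.1375, 0.0446), dt=1.5 → body Δ=(0.0256, -0.2055, 0.0670) → world pose (-0.0384, -0.0763, 0.9040)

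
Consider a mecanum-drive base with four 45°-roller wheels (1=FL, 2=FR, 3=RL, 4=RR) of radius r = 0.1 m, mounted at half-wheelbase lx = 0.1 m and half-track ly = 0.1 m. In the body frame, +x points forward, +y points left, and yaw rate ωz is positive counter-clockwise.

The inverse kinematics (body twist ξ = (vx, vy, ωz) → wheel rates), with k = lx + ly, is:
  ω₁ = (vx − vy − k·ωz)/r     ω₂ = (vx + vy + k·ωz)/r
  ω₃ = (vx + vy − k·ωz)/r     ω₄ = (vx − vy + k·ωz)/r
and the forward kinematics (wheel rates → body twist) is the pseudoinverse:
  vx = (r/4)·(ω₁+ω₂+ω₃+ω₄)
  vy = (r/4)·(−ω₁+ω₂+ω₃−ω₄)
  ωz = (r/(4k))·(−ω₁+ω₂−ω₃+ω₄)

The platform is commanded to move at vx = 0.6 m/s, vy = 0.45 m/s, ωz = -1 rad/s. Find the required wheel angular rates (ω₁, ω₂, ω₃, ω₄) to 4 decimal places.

k = lx + ly = 0.1 + 0.1 = 0.2000;  k·ωz = 0.2000·-1 = -0.2000
ω₁ (FL) = (vx − vy − k·ωz)/r = 0.3500/0.1 = 3.5000
ω₂ (FR) = (vx + vy + k·ωz)/r = 0.8500/0.1 = 8.5000
ω₃ (RL) = (vx + vy − k·ωz)/r = 1.2500/0.1 = 12.5000
ω₄ (RR) = (vx − vy + k·ωz)/r = -0.0500/0.1 = -0.5000

(3.5000, 8.5000, 12.5000, -0.5000)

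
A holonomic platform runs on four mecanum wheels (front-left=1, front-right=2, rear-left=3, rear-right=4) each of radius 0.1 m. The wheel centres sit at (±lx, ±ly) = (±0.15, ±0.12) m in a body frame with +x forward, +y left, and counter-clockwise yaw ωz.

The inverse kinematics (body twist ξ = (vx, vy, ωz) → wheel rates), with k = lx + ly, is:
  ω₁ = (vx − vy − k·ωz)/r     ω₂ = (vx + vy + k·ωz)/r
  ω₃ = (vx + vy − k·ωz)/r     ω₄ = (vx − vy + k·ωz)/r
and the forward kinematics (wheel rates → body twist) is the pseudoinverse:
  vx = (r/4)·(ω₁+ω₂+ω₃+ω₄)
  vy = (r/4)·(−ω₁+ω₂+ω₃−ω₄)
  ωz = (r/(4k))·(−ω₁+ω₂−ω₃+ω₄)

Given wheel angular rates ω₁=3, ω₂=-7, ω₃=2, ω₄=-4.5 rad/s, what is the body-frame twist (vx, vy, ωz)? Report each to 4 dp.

k = lx + ly = 0.15 + 0.12 = 0.2700
ω₁+ω₂+ω₃+ω₄ = -6.5000  →  vx = (0.1/4)·-6.5000 = -0.1625
−ω₁+ω₂+ω₃−ω₄ = -3.5000  →  vy = (0.1/4)·-3.5000 = -0.0875
−ω₁+ω₂−ω₃+ω₄ = -16.5000  →  ωz = (0.1/1.0800)·-16.5000 = -1.5278

(-0.1625, -0.0875, -1.5278)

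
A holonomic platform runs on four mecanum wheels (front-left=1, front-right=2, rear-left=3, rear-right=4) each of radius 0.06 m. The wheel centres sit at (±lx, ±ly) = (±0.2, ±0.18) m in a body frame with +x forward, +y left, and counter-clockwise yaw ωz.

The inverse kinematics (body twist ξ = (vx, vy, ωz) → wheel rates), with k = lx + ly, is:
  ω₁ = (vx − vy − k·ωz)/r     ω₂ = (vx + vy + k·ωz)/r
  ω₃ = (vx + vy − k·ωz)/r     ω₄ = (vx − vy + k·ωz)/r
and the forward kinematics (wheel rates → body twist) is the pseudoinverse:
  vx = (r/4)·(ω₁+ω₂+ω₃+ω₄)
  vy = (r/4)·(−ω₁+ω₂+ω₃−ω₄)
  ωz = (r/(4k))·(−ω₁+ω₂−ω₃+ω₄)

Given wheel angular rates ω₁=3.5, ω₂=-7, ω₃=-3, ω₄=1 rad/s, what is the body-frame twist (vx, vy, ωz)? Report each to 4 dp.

k = lx + ly = 0.2 + 0.18 = 0.3800
ω₁+ω₂+ω₃+ω₄ = -5.5000  →  vx = (0.06/4)·-5.5000 = -0.0825
−ω₁+ω₂+ω₃−ω₄ = -14.5000  →  vy = (0.06/4)·-14.5000 = -0.2175
−ω₁+ω₂−ω₃+ω₄ = -6.5000  →  ωz = (0.06/1.5200)·-6.5000 = -0.2566

(-0.0825, -0.2175, -0.2566)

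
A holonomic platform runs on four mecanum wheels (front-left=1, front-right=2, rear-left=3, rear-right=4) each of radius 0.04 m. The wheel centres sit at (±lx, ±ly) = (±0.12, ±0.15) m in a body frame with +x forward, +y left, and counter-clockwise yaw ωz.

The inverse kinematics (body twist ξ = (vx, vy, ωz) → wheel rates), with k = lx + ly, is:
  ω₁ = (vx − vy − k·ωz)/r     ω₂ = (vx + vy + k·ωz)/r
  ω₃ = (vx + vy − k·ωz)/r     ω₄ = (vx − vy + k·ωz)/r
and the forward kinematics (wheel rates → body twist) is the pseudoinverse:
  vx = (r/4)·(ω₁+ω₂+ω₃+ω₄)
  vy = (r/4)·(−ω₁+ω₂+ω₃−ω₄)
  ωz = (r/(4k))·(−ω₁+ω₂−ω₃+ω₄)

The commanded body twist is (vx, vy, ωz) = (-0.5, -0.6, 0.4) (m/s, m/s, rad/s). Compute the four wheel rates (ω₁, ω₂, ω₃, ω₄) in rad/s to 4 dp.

k = lx + ly = 0.12 + 0.15 = 0.2700;  k·ωz = 0.2700·0.4 = 0.1080
ω₁ (FL) = (vx − vy − k·ωz)/r = -0.0080/0.04 = -0.2000
ω₂ (FR) = (vx + vy + k·ωz)/r = -0.9920/0.04 = -24.8000
ω₃ (RL) = (vx + vy − k·ωz)/r = -1.2080/0.04 = -30.2000
ω₄ (RR) = (vx − vy + k·ωz)/r = 0.2080/0.04 = 5.2000

(-0.2000, -24.8000, -30.2000, 5.2000)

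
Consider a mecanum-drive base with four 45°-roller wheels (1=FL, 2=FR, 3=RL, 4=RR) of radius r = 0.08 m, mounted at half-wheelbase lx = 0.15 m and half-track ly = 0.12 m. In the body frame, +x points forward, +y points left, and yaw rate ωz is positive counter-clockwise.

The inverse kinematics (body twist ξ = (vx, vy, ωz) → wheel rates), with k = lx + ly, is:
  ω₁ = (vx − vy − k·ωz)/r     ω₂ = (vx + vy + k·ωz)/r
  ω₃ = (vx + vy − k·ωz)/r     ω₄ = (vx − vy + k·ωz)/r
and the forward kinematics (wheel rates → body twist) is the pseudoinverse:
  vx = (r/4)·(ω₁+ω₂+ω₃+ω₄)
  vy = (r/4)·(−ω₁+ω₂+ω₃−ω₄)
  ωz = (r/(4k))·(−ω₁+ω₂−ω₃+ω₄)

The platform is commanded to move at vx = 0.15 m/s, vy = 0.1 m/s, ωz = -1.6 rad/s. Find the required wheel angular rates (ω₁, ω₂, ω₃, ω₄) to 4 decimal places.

k = lx + ly = 0.15 + 0.12 = 0.2700;  k·ωz = 0.2700·-1.6 = -0.4320
ω₁ (FL) = (vx − vy − k·ωz)/r = 0.4820/0.08 = 6.0250
ω₂ (FR) = (vx + vy + k·ωz)/r = -0.1820/0.08 = -2.2750
ω₃ (RL) = (vx + vy − k·ωz)/r = 0.6820/0.08 = 8.5250
ω₄ (RR) = (vx − vy + k·ωz)/r = -0.3820/0.08 = -4.7750

(6.0250, -2.2750, 8.5250, -4.7750)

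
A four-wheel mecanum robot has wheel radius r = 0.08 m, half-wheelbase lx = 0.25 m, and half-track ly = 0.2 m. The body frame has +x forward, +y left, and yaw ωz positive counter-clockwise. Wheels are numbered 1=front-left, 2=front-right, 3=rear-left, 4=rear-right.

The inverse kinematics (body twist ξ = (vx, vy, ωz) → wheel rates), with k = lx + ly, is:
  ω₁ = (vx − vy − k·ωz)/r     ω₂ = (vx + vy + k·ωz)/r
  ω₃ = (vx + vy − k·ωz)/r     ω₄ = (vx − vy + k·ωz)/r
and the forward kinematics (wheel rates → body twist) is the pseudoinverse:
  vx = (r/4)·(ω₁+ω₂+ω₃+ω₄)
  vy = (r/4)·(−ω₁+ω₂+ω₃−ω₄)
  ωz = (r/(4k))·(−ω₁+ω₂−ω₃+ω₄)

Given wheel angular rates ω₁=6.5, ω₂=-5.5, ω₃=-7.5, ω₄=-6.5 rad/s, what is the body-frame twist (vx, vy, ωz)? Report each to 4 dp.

(-0.2600, -0.2600, -0.4889)

k = lx + ly = 0.25 + 0.2 = 0.4500
ω₁+ω₂+ω₃+ω₄ = -13.0000  →  vx = (0.08/4)·-13.0000 = -0.2600
−ω₁+ω₂+ω₃−ω₄ = -13.0000  →  vy = (0.08/4)·-13.0000 = -0.2600
−ω₁+ω₂−ω₃+ω₄ = -11.0000  →  ωz = (0.08/1.8000)·-11.0000 = -0.4889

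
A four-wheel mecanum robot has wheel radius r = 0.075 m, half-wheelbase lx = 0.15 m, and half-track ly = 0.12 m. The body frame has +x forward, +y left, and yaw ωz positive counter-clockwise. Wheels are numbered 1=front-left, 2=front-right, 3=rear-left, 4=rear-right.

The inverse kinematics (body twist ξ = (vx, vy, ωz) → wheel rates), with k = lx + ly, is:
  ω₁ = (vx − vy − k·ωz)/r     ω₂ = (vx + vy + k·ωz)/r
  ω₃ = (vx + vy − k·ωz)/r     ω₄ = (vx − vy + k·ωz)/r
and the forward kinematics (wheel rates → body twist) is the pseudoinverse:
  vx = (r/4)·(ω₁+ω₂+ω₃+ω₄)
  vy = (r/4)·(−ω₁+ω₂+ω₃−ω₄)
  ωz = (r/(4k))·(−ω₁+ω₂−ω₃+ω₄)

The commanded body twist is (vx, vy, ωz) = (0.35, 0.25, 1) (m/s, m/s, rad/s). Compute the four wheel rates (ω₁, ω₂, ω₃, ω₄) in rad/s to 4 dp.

k = lx + ly = 0.15 + 0.12 = 0.2700;  k·ωz = 0.2700·1 = 0.2700
ω₁ (FL) = (vx − vy − k·ωz)/r = -0.1700/0.075 = -2.2667
ω₂ (FR) = (vx + vy + k·ωz)/r = 0.8700/0.075 = 11.6000
ω₃ (RL) = (vx + vy − k·ωz)/r = 0.3300/0.075 = 4.4000
ω₄ (RR) = (vx − vy + k·ωz)/r = 0.3700/0.075 = 4.9333

(-2.2667, 11.6000, 4.4000, 4.9333)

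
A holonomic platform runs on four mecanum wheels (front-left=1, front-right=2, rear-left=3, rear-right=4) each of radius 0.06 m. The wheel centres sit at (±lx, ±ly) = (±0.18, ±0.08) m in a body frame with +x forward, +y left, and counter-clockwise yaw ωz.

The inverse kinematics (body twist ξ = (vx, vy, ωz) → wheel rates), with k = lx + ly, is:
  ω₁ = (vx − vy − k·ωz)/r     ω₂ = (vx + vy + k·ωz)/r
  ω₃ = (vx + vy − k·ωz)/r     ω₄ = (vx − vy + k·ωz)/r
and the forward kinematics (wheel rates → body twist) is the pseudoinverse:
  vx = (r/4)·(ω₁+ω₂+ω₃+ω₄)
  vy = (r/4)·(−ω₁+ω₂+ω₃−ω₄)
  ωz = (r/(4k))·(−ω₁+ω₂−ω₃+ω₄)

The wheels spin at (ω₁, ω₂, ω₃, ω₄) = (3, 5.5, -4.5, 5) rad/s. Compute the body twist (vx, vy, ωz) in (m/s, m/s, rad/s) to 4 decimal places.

(0.1350, -0.1050, 0.6923)

k = lx + ly = 0.18 + 0.08 = 0.2600
ω₁+ω₂+ω₃+ω₄ = 9.0000  →  vx = (0.06/4)·9.0000 = 0.1350
−ω₁+ω₂+ω₃−ω₄ = -7.0000  →  vy = (0.06/4)·-7.0000 = -0.1050
−ω₁+ω₂−ω₃+ω₄ = 12.0000  →  ωz = (0.06/1.0400)·12.0000 = 0.6923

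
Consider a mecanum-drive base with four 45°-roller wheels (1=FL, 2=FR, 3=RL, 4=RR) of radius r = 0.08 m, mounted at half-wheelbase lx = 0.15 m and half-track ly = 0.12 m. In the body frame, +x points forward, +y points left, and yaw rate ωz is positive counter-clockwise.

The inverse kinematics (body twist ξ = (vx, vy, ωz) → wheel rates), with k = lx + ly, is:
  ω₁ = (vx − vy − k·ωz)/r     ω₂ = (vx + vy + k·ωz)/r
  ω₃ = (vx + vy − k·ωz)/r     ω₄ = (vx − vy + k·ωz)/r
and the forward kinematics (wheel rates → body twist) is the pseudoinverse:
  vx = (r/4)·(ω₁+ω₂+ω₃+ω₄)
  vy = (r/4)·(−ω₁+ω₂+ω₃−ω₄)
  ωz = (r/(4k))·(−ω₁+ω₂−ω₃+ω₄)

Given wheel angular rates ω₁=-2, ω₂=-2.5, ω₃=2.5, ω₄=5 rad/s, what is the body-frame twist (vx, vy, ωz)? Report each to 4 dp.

k = lx + ly = 0.15 + 0.12 = 0.2700
ω₁+ω₂+ω₃+ω₄ = 3.0000  →  vx = (0.08/4)·3.0000 = 0.0600
−ω₁+ω₂+ω₃−ω₄ = -3.0000  →  vy = (0.08/4)·-3.0000 = -0.0600
−ω₁+ω₂−ω₃+ω₄ = 2.0000  →  ωz = (0.08/1.0800)·2.0000 = 0.1481

(0.0600, -0.0600, 0.1481)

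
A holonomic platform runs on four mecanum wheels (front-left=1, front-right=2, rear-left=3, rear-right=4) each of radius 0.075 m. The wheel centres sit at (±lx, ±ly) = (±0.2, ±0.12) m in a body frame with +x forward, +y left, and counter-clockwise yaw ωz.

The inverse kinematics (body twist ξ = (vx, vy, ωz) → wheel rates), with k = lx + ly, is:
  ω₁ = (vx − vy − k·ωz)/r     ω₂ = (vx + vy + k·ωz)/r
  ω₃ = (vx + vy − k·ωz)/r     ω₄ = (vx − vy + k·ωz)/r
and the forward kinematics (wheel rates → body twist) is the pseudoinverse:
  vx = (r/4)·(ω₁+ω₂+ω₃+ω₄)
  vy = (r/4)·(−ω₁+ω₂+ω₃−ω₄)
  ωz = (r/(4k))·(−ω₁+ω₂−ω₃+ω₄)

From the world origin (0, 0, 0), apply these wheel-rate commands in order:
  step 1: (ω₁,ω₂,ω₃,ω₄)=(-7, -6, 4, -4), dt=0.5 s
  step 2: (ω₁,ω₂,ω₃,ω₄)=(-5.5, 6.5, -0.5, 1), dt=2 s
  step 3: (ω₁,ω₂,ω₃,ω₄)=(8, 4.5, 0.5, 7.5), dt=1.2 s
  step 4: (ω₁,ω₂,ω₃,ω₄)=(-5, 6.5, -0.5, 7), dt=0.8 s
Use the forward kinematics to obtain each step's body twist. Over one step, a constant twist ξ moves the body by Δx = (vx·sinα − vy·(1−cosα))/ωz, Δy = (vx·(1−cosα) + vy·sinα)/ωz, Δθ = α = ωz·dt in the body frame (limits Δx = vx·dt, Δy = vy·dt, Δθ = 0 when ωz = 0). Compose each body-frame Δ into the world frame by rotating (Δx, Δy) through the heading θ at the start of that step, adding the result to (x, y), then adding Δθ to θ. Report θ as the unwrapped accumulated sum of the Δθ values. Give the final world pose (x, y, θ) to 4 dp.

step 1: ξ=(vx,vy,ωz)=(-0.2437, 0.1688, -0.4102), dt=0.5 → body Δ=(-0.1124, 0.0962, -0.2051) → world pose (-0.1124, 0.0962, -0.2051)
step 2: ξ=(vx,vy,ωz)=(0.0281, 0.1969, 0.7910), dt=2.0 → body Δ=(-0.2161, 0.2848, 1.5820) → world pose (-0.2660, 0.4191, 1.3770)
step 3: ξ=(vx,vy,ωz)=(0.3844, -0.1969, 0.2051), dt=1.2 → body Δ=(0.4855, -0.1774, 0.2461) → world pose (0.0016, 0.8614, 1.6230)
step 4: ξ=(vx,vy,ωz)=(0.1500, 0.0750, 1.1133), dt=0.8 → body Δ=(0.0798, 0.1024, 0.8906) → world pose (-0.1048, 0.9357, 2.5137)

(-0.1048, 0.9357, 2.5137)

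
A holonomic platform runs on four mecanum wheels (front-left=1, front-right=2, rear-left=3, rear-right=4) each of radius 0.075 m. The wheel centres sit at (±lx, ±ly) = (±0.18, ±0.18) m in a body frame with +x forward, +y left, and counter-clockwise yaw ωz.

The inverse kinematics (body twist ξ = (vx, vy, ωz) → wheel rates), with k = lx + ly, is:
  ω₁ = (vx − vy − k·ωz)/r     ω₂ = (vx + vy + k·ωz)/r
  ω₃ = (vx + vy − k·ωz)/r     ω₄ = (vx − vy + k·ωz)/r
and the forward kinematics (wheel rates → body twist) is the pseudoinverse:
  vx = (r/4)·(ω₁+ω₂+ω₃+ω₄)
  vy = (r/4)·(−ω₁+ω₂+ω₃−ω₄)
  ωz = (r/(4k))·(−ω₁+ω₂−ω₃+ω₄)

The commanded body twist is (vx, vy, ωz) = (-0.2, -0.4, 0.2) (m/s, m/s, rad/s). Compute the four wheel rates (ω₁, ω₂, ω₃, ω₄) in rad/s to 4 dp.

(1.7067, -7.0400, -8.9600, 3.6267)

k = lx + ly = 0.18 + 0.18 = 0.3600;  k·ωz = 0.3600·0.2 = 0.0720
ω₁ (FL) = (vx − vy − k·ωz)/r = 0.1280/0.075 = 1.7067
ω₂ (FR) = (vx + vy + k·ωz)/r = -0.5280/0.075 = -7.0400
ω₃ (RL) = (vx + vy − k·ωz)/r = -0.6720/0.075 = -8.9600
ω₄ (RR) = (vx − vy + k·ωz)/r = 0.2720/0.075 = 3.6267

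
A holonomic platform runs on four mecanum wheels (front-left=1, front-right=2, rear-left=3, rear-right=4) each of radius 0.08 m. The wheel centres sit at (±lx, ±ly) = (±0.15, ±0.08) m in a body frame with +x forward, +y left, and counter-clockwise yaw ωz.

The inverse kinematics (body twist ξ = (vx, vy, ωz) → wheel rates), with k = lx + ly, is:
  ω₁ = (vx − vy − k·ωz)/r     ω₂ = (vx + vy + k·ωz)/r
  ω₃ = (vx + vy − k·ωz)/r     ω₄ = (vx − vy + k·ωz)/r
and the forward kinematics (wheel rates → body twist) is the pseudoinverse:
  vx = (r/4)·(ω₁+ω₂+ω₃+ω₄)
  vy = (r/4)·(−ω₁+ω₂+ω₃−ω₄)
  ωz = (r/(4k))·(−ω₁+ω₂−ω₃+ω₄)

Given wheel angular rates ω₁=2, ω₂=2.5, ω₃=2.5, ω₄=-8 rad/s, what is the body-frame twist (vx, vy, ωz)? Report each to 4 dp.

(-0.0200, 0.2200, -0.8696)

k = lx + ly = 0.15 + 0.08 = 0.2300
ω₁+ω₂+ω₃+ω₄ = -1.0000  →  vx = (0.08/4)·-1.0000 = -0.0200
−ω₁+ω₂+ω₃−ω₄ = 11.0000  →  vy = (0.08/4)·11.0000 = 0.2200
−ω₁+ω₂−ω₃+ω₄ = -10.0000  →  ωz = (0.08/0.9200)·-10.0000 = -0.8696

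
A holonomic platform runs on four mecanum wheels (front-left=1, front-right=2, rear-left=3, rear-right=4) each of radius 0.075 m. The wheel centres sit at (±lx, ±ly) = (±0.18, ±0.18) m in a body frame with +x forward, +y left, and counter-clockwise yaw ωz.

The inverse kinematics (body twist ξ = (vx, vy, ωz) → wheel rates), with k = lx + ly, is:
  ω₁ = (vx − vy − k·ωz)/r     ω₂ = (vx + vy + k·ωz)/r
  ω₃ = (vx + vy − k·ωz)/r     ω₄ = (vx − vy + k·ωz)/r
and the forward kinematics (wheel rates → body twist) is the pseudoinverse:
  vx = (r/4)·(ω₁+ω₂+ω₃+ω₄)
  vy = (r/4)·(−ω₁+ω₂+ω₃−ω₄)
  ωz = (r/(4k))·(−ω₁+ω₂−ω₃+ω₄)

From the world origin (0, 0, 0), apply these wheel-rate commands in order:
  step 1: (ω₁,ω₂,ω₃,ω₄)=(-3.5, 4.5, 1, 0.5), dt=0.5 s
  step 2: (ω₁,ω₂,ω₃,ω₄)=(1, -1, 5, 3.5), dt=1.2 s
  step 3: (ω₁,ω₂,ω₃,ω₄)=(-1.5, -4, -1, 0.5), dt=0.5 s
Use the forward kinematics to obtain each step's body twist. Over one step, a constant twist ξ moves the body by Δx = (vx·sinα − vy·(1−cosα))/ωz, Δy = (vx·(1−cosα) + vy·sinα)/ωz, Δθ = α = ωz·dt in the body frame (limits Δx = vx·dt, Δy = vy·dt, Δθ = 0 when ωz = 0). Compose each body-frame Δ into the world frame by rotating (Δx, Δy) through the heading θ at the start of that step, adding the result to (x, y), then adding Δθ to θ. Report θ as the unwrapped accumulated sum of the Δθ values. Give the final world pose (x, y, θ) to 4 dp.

(0.1491, 0.0512, -0.0495)

step 1: ξ=(vx,vy,ωz)=(0.0469, 0.1594, 0.3906), dt=0.5 → body Δ=(0.0155, 0.0815, 0.1953) → world pose (0.0155, 0.0815, 0.1953)
step 2: ξ=(vx,vy,ωz)=(0.1594, -0.0094, -0.1823), dt=1.2 → body Δ=(0.1885, -0.0320, -0.2188) → world pose (0.2067, 0.0867, -0.0234)
step 3: ξ=(vx,vy,ωz)=(-0.1125, -0.0750, -0.0521), dt=0.5 → body Δ=(-0.0567, -0.0368, -0.0260) → world pose (0.1491, 0.0512, -0.0495)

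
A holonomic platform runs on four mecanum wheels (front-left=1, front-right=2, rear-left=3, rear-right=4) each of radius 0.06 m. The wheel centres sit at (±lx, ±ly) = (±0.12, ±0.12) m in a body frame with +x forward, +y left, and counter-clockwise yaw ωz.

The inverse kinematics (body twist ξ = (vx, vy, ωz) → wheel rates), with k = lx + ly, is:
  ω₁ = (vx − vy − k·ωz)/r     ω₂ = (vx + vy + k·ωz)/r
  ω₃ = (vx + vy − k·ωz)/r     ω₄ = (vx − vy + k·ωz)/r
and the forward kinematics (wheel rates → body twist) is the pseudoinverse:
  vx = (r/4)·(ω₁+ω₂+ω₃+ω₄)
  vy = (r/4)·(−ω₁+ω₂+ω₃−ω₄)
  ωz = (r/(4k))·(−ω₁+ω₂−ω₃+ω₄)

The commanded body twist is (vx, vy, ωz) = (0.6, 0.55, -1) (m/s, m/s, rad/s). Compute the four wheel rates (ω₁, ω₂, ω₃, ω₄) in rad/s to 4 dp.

k = lx + ly = 0.12 + 0.12 = 0.2400;  k·ωz = 0.2400·-1 = -0.2400
ω₁ (FL) = (vx − vy − k·ωz)/r = 0.2900/0.06 = 4.8333
ω₂ (FR) = (vx + vy + k·ωz)/r = 0.9100/0.06 = 15.1667
ω₃ (RL) = (vx + vy − k·ωz)/r = 1.3900/0.06 = 23.1667
ω₄ (RR) = (vx − vy + k·ωz)/r = -0.1900/0.06 = -3.1667

(4.8333, 15.1667, 23.1667, -3.1667)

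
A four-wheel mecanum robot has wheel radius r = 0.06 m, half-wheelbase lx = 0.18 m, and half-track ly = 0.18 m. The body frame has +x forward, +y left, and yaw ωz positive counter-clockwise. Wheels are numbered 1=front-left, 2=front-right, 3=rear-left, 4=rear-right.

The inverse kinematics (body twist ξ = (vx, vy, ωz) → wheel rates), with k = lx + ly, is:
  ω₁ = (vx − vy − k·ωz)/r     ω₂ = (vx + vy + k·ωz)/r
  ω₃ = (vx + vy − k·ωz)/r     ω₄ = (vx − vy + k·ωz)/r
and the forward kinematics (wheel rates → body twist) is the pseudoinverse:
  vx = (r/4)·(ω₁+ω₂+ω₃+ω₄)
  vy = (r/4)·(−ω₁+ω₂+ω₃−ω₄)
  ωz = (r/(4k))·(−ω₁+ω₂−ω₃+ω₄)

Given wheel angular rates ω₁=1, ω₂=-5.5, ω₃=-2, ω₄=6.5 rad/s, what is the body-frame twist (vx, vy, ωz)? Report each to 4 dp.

(0.0000, -0.2250, 0.0833)

k = lx + ly = 0.18 + 0.18 = 0.3600
ω₁+ω₂+ω₃+ω₄ = 0.0000  →  vx = (0.06/4)·0.0000 = 0.0000
−ω₁+ω₂+ω₃−ω₄ = -15.0000  →  vy = (0.06/4)·-15.0000 = -0.2250
−ω₁+ω₂−ω₃+ω₄ = 2.0000  →  ωz = (0.06/1.4400)·2.0000 = 0.0833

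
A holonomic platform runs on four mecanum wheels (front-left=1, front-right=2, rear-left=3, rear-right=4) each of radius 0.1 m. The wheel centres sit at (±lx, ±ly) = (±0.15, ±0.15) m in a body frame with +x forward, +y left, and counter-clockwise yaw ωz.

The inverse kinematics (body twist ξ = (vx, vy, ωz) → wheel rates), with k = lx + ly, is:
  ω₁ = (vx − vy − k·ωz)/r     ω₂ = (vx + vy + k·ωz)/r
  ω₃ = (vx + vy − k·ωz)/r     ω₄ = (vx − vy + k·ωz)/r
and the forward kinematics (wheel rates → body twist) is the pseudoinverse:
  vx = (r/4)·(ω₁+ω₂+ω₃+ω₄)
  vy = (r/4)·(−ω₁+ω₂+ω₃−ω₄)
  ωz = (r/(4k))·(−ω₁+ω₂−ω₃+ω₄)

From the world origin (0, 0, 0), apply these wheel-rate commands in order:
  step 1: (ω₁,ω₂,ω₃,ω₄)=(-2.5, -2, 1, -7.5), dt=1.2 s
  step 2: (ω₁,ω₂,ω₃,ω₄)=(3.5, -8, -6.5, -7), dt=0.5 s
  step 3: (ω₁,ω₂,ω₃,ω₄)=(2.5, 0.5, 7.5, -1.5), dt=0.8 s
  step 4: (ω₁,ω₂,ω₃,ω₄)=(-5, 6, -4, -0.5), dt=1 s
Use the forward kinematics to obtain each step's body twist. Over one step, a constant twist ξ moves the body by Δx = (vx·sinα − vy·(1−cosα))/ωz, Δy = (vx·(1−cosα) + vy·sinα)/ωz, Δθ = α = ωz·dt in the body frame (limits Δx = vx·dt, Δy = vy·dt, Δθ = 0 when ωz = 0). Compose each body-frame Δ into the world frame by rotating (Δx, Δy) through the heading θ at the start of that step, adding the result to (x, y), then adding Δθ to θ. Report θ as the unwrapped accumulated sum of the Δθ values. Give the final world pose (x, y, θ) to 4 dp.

step 1: ξ=(vx,vy,ωz)=(-0.2750, 0.2250, -0.6667), dt=1.2 → body Δ=(-0.1935, 0.3672, -0.8000) → world pose (-0.1935, 0.3672, -0.8000)
step 2: ξ=(vx,vy,ωz)=(-0.4500, -0.2750, -1.0000), dt=0.5 → body Δ=(-0.2494, -0.0768, -0.5000) → world pose (-0.4224, 0.4927, -1.3000)
step 3: ξ=(vx,vy,ωz)=(0.2250, 0.1750, -0.9167), dt=0.8 → body Δ=(0.2134, 0.0647, -0.7333) → world pose (-0.3030, 0.3044, -2.0333)
step 4: ξ=(vx,vy,ωz)=(-0.0875, 0.1875, 1.2083), dt=1.0 → body Δ=(-0.1679, 0.0984, 1.2083) → world pose (-0.1400, 0.4107, -0.8250)

(-0.1400, 0.4107, -0.8250)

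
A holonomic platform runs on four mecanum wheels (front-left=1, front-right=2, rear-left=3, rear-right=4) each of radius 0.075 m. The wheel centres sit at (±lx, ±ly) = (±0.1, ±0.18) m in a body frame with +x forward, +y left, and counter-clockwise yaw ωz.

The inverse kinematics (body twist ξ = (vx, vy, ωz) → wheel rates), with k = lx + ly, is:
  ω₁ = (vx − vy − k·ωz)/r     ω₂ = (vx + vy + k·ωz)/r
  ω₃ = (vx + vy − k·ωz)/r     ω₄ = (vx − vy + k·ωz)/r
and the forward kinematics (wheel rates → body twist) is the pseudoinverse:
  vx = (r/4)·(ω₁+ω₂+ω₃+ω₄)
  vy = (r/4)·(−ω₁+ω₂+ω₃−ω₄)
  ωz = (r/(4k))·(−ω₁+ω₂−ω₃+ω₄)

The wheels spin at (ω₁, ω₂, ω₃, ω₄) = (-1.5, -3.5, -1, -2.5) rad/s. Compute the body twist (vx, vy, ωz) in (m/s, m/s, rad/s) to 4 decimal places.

k = lx + ly = 0.1 + 0.18 = 0.2800
ω₁+ω₂+ω₃+ω₄ = -8.5000  →  vx = (0.075/4)·-8.5000 = -0.1594
−ω₁+ω₂+ω₃−ω₄ = -0.5000  →  vy = (0.075/4)·-0.5000 = -0.0094
−ω₁+ω₂−ω₃+ω₄ = -3.5000  →  ωz = (0.075/1.1200)·-3.5000 = -0.2344

(-0.1594, -0.0094, -0.2344)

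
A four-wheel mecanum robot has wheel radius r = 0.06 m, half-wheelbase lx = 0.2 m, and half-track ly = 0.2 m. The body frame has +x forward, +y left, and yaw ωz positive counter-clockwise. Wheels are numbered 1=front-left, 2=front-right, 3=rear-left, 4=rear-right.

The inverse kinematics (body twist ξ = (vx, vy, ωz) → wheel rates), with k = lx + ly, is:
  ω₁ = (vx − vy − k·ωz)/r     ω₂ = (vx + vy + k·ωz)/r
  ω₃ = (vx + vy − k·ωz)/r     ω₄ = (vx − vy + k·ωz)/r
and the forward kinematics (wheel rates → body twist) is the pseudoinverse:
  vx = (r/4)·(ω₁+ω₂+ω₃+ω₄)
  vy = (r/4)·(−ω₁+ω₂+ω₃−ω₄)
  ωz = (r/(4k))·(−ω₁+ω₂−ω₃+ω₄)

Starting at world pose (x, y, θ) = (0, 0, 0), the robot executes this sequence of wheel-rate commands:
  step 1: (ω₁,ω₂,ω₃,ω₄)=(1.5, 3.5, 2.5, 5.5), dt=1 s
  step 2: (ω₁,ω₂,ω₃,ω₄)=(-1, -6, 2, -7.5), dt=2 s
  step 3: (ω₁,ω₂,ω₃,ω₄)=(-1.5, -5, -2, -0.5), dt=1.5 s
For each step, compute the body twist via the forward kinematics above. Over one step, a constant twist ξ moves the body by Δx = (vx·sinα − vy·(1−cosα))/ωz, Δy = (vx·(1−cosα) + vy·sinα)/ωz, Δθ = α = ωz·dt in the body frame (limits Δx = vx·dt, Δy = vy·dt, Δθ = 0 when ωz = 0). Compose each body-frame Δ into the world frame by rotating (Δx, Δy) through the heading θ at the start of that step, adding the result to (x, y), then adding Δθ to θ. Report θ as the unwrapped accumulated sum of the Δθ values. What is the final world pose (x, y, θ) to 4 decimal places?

(-0.3029, 0.3487, -1.0125)

step 1: ξ=(vx,vy,ωz)=(0.1950, -0.0150, 0.1875), dt=1.0 → body Δ=(0.1953, 0.0033, 0.1875) → world pose (0.1953, 0.0033, 0.1875)
step 2: ξ=(vx,vy,ωz)=(-0.1875, 0.0675, -0.5437), dt=2.0 → body Δ=(-0.2389, 0.2945, -1.0875) → world pose (-0.0943, 0.2481, -0.9000)
step 3: ξ=(vx,vy,ωz)=(-0.1350, -0.0750, -0.0750), dt=1.5 → body Δ=(-0.2084, -0.1009, -0.1125) → world pose (-0.3029, 0.3487, -1.0125)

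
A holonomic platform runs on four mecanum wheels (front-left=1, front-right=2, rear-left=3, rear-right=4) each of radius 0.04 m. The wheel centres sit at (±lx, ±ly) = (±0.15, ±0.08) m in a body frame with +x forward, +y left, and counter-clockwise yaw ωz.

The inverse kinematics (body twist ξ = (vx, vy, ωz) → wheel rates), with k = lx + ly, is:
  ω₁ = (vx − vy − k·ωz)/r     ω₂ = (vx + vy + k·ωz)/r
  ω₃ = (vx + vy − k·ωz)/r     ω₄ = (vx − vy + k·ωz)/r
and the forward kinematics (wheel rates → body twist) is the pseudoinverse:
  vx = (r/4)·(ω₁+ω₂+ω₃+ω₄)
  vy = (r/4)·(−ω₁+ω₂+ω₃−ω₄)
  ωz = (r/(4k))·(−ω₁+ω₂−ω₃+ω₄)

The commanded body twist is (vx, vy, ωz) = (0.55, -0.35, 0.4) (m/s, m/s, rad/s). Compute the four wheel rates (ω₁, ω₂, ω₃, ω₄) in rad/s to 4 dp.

(20.2000, 7.3000, 2.7000, 24.8000)

k = lx + ly = 0.15 + 0.08 = 0.2300;  k·ωz = 0.2300·0.4 = 0.0920
ω₁ (FL) = (vx − vy − k·ωz)/r = 0.8080/0.04 = 20.2000
ω₂ (FR) = (vx + vy + k·ωz)/r = 0.2920/0.04 = 7.3000
ω₃ (RL) = (vx + vy − k·ωz)/r = 0.1080/0.04 = 2.7000
ω₄ (RR) = (vx − vy + k·ωz)/r = 0.9920/0.04 = 24.8000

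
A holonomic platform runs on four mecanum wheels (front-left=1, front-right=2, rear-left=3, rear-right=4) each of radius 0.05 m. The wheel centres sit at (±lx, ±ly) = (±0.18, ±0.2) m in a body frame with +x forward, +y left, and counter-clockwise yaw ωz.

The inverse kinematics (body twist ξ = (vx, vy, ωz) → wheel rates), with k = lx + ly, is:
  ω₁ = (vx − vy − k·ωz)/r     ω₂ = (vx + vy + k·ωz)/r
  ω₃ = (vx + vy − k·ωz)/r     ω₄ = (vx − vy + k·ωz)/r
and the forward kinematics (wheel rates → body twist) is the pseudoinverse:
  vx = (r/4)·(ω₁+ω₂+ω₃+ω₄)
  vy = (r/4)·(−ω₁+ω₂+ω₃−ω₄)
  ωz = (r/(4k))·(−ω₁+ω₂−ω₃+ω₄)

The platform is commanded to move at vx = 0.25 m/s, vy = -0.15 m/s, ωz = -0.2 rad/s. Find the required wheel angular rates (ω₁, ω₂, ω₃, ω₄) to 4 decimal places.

k = lx + ly = 0.18 + 0.2 = 0.3800;  k·ωz = 0.3800·-0.2 = -0.0760
ω₁ (FL) = (vx − vy − k·ωz)/r = 0.4760/0.05 = 9.5200
ω₂ (FR) = (vx + vy + k·ωz)/r = 0.0240/0.05 = 0.4800
ω₃ (RL) = (vx + vy − k·ωz)/r = 0.1760/0.05 = 3.5200
ω₄ (RR) = (vx − vy + k·ωz)/r = 0.3240/0.05 = 6.4800

(9.5200, 0.4800, 3.5200, 6.4800)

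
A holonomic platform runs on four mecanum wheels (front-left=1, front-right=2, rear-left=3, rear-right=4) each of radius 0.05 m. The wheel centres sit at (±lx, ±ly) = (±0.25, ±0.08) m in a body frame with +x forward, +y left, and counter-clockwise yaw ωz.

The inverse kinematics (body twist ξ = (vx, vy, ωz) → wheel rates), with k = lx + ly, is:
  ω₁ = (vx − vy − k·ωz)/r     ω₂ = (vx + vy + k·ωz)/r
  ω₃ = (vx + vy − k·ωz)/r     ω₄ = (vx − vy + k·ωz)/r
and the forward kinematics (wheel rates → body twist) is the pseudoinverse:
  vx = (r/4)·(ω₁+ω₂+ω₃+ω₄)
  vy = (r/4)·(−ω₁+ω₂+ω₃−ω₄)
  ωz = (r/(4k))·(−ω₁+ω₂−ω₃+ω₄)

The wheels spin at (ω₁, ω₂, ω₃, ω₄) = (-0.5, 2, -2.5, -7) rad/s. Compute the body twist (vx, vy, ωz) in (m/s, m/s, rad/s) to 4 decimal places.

(-0.1000, 0.0875, -0.0758)

k = lx + ly = 0.25 + 0.08 = 0.3300
ω₁+ω₂+ω₃+ω₄ = -8.0000  →  vx = (0.05/4)·-8.0000 = -0.1000
−ω₁+ω₂+ω₃−ω₄ = 7.0000  →  vy = (0.05/4)·7.0000 = 0.0875
−ω₁+ω₂−ω₃+ω₄ = -2.0000  →  ωz = (0.05/1.3200)·-2.0000 = -0.0758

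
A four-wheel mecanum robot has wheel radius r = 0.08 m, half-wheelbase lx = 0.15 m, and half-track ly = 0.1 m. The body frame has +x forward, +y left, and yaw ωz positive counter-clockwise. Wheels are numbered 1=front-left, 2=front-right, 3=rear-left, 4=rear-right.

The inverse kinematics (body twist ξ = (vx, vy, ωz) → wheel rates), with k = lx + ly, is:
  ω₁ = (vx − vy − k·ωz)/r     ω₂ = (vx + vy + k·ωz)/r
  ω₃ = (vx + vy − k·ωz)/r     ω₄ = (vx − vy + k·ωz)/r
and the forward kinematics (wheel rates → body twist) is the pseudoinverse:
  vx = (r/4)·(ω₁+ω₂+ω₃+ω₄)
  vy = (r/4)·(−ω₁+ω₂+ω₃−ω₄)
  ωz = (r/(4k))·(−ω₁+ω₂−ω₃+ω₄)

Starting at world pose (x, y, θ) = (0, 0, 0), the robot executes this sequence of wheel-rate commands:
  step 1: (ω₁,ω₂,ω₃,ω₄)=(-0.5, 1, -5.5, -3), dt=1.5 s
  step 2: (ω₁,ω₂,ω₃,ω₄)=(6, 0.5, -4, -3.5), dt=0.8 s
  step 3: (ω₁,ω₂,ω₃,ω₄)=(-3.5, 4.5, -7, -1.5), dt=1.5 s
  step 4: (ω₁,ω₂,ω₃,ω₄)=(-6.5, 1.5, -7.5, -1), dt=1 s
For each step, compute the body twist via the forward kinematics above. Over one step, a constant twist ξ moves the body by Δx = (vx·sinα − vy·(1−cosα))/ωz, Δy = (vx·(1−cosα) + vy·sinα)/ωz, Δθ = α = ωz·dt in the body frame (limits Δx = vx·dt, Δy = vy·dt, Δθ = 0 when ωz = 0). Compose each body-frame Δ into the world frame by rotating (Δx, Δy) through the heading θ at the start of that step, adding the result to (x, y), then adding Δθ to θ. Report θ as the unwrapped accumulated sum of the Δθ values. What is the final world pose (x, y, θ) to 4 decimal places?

(-0.2168, -0.5090, 2.9400)

step 1: ξ=(vx,vy,ωz)=(-0.1600, -0.0200, 0.3200), dt=1.5 → body Δ=(-0.2238, -0.0854, 0.4800) → world pose (-0.2238, -0.0854, 0.4800)
step 2: ξ=(vx,vy,ωz)=(-0.0200, -0.1200, -0.4000), dt=0.8 → body Δ=(-0.0310, -0.0918, -0.3200) → world pose (-0.2089, -0.1811, 0.1600)
step 3: ξ=(vx,vy,ωz)=(-0.1500, 0.0500, 1.0800), dt=1.5 → body Δ=(-0.1873, -0.0995, 1.6200) → world pose (-0.3779, -0.3092, 1.7800)
step 4: ξ=(vx,vy,ωz)=(-0.2700, 0.0300, 1.1600), dt=1.0 → body Δ=(-0.2289, -0.1161, 1.1600) → world pose (-0.2168, -0.5090, 2.9400)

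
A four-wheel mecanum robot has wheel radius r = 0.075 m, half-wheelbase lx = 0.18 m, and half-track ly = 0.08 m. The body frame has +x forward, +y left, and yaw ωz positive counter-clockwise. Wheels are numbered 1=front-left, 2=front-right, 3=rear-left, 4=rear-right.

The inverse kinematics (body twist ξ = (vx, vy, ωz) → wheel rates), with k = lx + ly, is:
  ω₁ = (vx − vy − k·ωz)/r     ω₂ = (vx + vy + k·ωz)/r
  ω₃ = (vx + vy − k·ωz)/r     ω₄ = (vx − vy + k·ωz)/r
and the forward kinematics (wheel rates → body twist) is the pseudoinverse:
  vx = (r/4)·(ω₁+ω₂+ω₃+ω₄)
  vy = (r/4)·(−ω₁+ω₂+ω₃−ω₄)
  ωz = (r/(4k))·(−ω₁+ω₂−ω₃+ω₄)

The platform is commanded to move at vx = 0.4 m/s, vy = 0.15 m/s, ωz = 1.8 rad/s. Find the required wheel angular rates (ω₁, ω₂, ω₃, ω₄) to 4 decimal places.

k = lx + ly = 0.18 + 0.08 = 0.2600;  k·ωz = 0.2600·1.8 = 0.4680
ω₁ (FL) = (vx − vy − k·ωz)/r = -0.2180/0.075 = -2.9067
ω₂ (FR) = (vx + vy + k·ωz)/r = 1.0180/0.075 = 13.5733
ω₃ (RL) = (vx + vy − k·ωz)/r = 0.0820/0.075 = 1.0933
ω₄ (RR) = (vx − vy + k·ωz)/r = 0.7180/0.075 = 9.5733

(-2.9067, 13.5733, 1.0933, 9.5733)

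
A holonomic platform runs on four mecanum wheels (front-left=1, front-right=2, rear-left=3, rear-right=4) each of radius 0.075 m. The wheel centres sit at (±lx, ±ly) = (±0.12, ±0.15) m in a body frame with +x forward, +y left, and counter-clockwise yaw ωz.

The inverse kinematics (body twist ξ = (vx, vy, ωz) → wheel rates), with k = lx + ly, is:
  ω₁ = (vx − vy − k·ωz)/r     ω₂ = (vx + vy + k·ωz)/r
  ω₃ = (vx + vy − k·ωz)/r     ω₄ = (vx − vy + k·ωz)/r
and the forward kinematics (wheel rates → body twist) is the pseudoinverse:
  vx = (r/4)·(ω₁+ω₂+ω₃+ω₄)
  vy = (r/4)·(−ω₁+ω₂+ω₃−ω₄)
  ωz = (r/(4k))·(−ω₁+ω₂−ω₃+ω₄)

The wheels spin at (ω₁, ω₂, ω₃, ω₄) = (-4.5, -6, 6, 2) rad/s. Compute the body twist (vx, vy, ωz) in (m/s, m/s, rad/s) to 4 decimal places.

(-0.0469, 0.0469, -0.3819)

k = lx + ly = 0.12 + 0.15 = 0.2700
ω₁+ω₂+ω₃+ω₄ = -2.5000  →  vx = (0.075/4)·-2.5000 = -0.0469
−ω₁+ω₂+ω₃−ω₄ = 2.5000  →  vy = (0.075/4)·2.5000 = 0.0469
−ω₁+ω₂−ω₃+ω₄ = -5.5000  →  ωz = (0.075/1.0800)·-5.5000 = -0.3819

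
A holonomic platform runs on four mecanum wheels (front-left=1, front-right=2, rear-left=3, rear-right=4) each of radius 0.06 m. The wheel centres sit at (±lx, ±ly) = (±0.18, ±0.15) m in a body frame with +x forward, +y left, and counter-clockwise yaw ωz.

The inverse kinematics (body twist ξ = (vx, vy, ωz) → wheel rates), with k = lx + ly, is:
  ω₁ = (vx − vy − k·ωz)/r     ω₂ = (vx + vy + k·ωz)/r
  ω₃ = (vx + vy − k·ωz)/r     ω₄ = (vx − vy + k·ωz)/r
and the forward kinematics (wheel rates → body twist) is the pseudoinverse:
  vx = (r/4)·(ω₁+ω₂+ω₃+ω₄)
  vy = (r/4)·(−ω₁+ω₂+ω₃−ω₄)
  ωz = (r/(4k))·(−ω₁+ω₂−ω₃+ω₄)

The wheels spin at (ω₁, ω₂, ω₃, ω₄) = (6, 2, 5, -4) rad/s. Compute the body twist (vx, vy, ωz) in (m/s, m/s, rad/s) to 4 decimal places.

(0.1350, 0.0750, -0.5909)

k = lx + ly = 0.18 + 0.15 = 0.3300
ω₁+ω₂+ω₃+ω₄ = 9.0000  →  vx = (0.06/4)·9.0000 = 0.1350
−ω₁+ω₂+ω₃−ω₄ = 5.0000  →  vy = (0.06/4)·5.0000 = 0.0750
−ω₁+ω₂−ω₃+ω₄ = -13.0000  →  ωz = (0.06/1.3200)·-13.0000 = -0.5909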